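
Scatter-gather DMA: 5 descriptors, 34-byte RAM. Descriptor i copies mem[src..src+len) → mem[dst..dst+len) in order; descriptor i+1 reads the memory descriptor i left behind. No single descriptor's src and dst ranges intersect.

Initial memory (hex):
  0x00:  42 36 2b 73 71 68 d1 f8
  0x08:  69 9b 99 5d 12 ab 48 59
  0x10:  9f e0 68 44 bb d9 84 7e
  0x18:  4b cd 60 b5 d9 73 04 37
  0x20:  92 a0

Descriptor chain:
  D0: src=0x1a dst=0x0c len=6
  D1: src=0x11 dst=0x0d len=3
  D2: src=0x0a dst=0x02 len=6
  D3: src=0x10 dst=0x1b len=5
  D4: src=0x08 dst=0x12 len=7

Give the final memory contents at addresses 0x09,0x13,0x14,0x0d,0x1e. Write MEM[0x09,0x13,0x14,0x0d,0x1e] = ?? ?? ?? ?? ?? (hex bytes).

  after D0: wrote 6B at 0x0c = 60b5d9730437
  after D1: wrote 3B at 0x0d = 376844
  after D2: wrote 6B at 0x02 = 995d60376844
  after D3: wrote 5B at 0x1b = 04376844bb
  after D4: wrote 7B at 0x12 = 699b995d603768
query mem[0x09]=0x9b, mem[0x13]=0x9b, mem[0x14]=0x99, mem[0x0d]=0x37, mem[0x1e]=0x44

MEM[0x09,0x13,0x14,0x0d,0x1e] = 9b 9b 99 37 44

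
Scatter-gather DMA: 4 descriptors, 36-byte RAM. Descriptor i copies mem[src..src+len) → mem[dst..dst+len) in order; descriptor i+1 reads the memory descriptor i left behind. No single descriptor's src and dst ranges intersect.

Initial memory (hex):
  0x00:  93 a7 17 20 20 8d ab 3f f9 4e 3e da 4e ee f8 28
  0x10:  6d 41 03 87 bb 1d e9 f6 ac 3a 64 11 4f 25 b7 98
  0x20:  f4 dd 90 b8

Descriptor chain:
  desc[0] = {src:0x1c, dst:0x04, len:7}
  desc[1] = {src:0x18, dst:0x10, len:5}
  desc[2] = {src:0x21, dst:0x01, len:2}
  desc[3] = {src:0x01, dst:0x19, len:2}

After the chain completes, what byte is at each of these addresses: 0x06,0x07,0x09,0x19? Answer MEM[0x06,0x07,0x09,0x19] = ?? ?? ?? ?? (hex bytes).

[0] 0x1c->0x04 len=7 : 4f 25 b7 98 f4 dd 90
[1] 0x18->0x10 len=5 : ac 3a 64 11 4f
[2] 0x21->0x01 len=2 : dd 90
[3] 0x01->0x19 len=2 : dd 90
query mem[0x06]=0xb7, mem[0x07]=0x98, mem[0x09]=0xdd, mem[0x19]=0xdd

MEM[0x06,0x07,0x09,0x19] = b7 98 dd dd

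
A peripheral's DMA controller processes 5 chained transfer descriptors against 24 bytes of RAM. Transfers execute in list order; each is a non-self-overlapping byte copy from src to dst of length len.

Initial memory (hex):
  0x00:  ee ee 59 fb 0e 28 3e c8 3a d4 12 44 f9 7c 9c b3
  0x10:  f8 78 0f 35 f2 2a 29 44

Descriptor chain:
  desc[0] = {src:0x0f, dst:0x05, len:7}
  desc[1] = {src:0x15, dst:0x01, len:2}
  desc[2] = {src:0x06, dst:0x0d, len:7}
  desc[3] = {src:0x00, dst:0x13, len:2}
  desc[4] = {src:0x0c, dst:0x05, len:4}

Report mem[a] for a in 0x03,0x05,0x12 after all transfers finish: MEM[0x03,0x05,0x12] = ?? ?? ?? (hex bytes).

MEM[0x03,0x05,0x12] = fb f9 2a

D0: mem[0x05..0x0b] <- [b3 f8 78 0f 35 f2 2a]
D1: mem[0x01..0x02] <- [2a 29]
D2: mem[0x0d..0x13] <- [f8 78 0f 35 f2 2a f9]
D3: mem[0x13..0x14] <- [ee 2a]
D4: mem[0x05..0x08] <- [f9 f8 78 0f]
query mem[0x03]=0xfb, mem[0x05]=0xf9, mem[0x12]=0x2a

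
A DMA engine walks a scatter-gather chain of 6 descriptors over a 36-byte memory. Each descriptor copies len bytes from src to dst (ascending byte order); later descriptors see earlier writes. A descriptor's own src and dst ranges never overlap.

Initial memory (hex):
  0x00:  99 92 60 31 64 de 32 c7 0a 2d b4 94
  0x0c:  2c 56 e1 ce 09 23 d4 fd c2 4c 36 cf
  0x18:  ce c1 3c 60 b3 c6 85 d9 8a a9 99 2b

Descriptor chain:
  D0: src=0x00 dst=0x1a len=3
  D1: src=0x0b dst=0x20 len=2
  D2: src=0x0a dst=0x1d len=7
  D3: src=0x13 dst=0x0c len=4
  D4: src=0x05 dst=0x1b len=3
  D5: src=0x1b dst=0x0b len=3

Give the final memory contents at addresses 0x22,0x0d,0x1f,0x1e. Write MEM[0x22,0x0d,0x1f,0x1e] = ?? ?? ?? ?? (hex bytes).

MEM[0x22,0x0d,0x1f,0x1e] = ce c7 2c 94

#0 dst[0x1a+3] := {0x99,0x92,0x60}
#1 dst[0x20+2] := {0x94,0x2c}
#2 dst[0x1d+7] := {0xb4,0x94,0x2c,0x56,0xe1,0xce,0x09}
#3 dst[0x0c+4] := {0xfd,0xc2,0x4c,0x36}
#4 dst[0x1b+3] := {0xde,0x32,0xc7}
#5 dst[0x0b+3] := {0xde,0x32,0xc7}
query mem[0x22]=0xce, mem[0x0d]=0xc7, mem[0x1f]=0x2c, mem[0x1e]=0x94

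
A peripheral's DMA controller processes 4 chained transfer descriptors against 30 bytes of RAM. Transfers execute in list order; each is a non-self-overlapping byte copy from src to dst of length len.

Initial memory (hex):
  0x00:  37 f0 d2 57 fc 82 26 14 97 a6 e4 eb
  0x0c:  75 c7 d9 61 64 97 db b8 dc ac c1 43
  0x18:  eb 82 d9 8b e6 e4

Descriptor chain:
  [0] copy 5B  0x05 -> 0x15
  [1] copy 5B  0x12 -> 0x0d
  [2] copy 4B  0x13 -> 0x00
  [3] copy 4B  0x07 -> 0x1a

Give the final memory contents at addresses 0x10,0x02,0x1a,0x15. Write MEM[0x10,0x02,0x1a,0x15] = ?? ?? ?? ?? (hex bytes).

  after D0: wrote 5B at 0x15 = 82261497a6
  after D1: wrote 5B at 0x0d = dbb8dc8226
  after D2: wrote 4B at 0x00 = b8dc8226
  after D3: wrote 4B at 0x1a = 1497a6e4
query mem[0x10]=0x82, mem[0x02]=0x82, mem[0x1a]=0x14, mem[0x15]=0x82

MEM[0x10,0x02,0x1a,0x15] = 82 82 14 82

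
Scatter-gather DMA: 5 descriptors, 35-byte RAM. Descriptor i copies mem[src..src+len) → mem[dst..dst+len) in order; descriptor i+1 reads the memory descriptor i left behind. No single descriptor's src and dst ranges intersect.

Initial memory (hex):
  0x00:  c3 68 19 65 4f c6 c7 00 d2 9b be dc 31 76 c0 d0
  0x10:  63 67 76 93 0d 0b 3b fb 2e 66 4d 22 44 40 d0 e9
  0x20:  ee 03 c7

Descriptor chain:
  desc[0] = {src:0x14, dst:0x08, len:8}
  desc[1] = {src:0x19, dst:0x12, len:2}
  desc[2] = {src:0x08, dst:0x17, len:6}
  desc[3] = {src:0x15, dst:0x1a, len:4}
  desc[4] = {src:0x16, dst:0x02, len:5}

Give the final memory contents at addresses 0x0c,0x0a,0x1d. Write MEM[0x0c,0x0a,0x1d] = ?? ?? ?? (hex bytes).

MEM[0x0c,0x0a,0x1d] = 2e 3b 0b

[0] 0x14->0x08 len=8 : 0d 0b 3b fb 2e 66 4d 22
[1] 0x19->0x12 len=2 : 66 4d
[2] 0x08->0x17 len=6 : 0d 0b 3b fb 2e 66
[3] 0x15->0x1a len=4 : 0b 3b 0d 0b
[4] 0x16->0x02 len=5 : 3b 0d 0b 3b 0b
query mem[0x0c]=0x2e, mem[0x0a]=0x3b, mem[0x1d]=0x0b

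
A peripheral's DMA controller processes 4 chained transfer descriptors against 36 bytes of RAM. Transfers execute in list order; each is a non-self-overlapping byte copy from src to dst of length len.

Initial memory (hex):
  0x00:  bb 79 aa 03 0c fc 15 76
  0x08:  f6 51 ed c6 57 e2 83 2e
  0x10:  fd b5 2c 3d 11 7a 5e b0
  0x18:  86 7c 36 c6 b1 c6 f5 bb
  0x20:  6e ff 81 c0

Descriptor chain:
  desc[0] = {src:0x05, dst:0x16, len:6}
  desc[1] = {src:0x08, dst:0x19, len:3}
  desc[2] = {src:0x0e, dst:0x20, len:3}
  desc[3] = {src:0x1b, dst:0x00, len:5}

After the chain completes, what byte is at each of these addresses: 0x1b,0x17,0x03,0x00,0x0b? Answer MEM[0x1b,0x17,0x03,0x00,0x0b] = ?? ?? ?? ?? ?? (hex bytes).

  after D0: wrote 6B at 0x16 = fc1576f651ed
  after D1: wrote 3B at 0x19 = f651ed
  after D2: wrote 3B at 0x20 = 832efd
  after D3: wrote 5B at 0x00 = edb1c6f5bb
query mem[0x1b]=0xed, mem[0x17]=0x15, mem[0x03]=0xf5, mem[0x00]=0xed, mem[0x0b]=0xc6

MEM[0x1b,0x17,0x03,0x00,0x0b] = ed 15 f5 ed c6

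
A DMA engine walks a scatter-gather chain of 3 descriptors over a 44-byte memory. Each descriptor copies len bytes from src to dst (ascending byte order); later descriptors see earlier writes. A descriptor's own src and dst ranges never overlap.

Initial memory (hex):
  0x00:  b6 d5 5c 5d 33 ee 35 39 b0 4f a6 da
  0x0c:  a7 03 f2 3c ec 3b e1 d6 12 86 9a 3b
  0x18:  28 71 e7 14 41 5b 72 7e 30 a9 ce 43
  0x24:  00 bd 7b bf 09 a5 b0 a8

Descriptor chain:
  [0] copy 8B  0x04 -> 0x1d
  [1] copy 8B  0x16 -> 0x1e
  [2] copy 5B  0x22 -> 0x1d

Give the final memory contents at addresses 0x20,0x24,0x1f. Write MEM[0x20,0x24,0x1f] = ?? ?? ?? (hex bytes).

#0 dst[0x1d+8] := {0x33,0xee,0x35,0x39,0xb0,0x4f,0xa6,0xda}
#1 dst[0x1e+8] := {0x9a,0x3b,0x28,0x71,0xe7,0x14,0x41,0x33}
#2 dst[0x1d+5] := {0xe7,0x14,0x41,0x33,0x7b}
query mem[0x20]=0x33, mem[0x24]=0x41, mem[0x1f]=0x41

MEM[0x20,0x24,0x1f] = 33 41 41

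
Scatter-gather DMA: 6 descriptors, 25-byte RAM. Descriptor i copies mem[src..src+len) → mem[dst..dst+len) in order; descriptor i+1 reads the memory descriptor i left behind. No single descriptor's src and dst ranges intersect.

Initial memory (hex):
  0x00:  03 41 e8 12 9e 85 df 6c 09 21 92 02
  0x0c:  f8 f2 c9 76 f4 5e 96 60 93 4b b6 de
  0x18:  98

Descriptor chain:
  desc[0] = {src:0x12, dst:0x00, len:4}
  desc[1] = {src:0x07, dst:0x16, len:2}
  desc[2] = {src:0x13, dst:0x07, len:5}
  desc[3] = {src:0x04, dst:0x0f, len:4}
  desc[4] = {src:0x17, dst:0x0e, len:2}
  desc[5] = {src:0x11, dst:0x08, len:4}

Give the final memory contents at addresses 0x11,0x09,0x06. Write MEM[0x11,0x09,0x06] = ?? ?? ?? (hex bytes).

MEM[0x11,0x09,0x06] = df 60 df

[0] 0x12->0x00 len=4 : 96 60 93 4b
[1] 0x07->0x16 len=2 : 6c 09
[2] 0x13->0x07 len=5 : 60 93 4b 6c 09
[3] 0x04->0x0f len=4 : 9e 85 df 60
[4] 0x17->0x0e len=2 : 09 98
[5] 0x11->0x08 len=4 : df 60 60 93
query mem[0x11]=0xdf, mem[0x09]=0x60, mem[0x06]=0xdf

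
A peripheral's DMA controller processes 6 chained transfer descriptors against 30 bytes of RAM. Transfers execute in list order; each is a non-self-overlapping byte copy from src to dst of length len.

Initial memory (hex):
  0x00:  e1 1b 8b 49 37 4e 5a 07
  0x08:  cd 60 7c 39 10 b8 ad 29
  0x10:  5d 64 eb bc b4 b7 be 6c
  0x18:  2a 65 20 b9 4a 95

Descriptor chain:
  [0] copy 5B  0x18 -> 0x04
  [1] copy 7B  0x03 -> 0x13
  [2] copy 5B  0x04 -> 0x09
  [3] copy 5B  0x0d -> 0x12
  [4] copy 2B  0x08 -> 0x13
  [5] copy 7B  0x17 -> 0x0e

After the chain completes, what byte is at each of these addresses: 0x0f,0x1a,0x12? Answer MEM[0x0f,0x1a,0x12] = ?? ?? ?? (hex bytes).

MEM[0x0f,0x1a,0x12] = 4a 20 b9

D0: mem[0x04..0x08] <- [2a 65 20 b9 4a]
D1: mem[0x13..0x19] <- [49 2a 65 20 b9 4a 60]
D2: mem[0x09..0x0d] <- [2a 65 20 b9 4a]
D3: mem[0x12..0x16] <- [4a ad 29 5d 64]
D4: mem[0x13..0x14] <- [4a 2a]
D5: mem[0x0e..0x14] <- [b9 4a 60 20 b9 4a 95]
query mem[0x0f]=0x4a, mem[0x1a]=0x20, mem[0x12]=0xb9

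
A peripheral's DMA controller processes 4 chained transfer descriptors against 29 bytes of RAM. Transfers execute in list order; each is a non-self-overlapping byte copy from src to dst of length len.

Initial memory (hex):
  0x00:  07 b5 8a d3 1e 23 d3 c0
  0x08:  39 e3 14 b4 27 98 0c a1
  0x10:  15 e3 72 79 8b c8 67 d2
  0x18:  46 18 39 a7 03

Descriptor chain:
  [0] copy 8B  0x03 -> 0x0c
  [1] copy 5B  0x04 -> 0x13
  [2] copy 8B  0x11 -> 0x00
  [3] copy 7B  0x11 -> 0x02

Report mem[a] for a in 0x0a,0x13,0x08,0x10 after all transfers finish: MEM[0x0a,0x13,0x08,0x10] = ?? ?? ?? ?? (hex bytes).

[0] 0x03->0x0c len=8 : d3 1e 23 d3 c0 39 e3 14
[1] 0x04->0x13 len=5 : 1e 23 d3 c0 39
[2] 0x11->0x00 len=8 : 39 e3 1e 23 d3 c0 39 46
[3] 0x11->0x02 len=7 : 39 e3 1e 23 d3 c0 39
query mem[0x0a]=0x14, mem[0x13]=0x1e, mem[0x08]=0x39, mem[0x10]=0xc0

MEM[0x0a,0x13,0x08,0x10] = 14 1e 39 c0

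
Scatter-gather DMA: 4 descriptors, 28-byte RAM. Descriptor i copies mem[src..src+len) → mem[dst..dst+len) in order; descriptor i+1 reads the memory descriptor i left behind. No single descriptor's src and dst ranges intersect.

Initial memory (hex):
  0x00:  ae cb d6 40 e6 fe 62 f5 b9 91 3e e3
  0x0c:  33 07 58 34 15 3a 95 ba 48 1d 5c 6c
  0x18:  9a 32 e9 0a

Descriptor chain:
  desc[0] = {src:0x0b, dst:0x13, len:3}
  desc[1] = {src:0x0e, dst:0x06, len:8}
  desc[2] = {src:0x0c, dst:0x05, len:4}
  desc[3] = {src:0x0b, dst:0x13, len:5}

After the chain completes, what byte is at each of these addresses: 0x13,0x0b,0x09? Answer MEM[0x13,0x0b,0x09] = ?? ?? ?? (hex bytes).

MEM[0x13,0x0b,0x09] = e3 e3 3a

  after D0: wrote 3B at 0x13 = e33307
  after D1: wrote 8B at 0x06 = 5834153a95e33307
  after D2: wrote 4B at 0x05 = 33075834
  after D3: wrote 5B at 0x13 = e333075834
query mem[0x13]=0xe3, mem[0x0b]=0xe3, mem[0x09]=0x3a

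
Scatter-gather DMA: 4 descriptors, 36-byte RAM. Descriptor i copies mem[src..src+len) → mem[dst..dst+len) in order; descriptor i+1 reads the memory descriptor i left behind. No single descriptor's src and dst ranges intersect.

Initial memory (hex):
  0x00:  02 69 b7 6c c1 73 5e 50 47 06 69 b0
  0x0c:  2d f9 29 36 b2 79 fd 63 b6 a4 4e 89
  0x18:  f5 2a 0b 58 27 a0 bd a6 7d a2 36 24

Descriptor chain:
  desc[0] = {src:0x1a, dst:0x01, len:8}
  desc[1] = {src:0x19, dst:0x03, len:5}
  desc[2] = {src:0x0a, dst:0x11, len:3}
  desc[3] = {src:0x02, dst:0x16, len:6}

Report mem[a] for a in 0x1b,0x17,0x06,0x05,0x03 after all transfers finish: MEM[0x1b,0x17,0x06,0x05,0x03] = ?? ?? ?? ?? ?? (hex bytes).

MEM[0x1b,0x17,0x06,0x05,0x03] = a0 2a 27 58 2a

[0] 0x1a->0x01 len=8 : 0b 58 27 a0 bd a6 7d a2
[1] 0x19->0x03 len=5 : 2a 0b 58 27 a0
[2] 0x0a->0x11 len=3 : 69 b0 2d
[3] 0x02->0x16 len=6 : 58 2a 0b 58 27 a0
query mem[0x1b]=0xa0, mem[0x17]=0x2a, mem[0x06]=0x27, mem[0x05]=0x58, mem[0x03]=0x2a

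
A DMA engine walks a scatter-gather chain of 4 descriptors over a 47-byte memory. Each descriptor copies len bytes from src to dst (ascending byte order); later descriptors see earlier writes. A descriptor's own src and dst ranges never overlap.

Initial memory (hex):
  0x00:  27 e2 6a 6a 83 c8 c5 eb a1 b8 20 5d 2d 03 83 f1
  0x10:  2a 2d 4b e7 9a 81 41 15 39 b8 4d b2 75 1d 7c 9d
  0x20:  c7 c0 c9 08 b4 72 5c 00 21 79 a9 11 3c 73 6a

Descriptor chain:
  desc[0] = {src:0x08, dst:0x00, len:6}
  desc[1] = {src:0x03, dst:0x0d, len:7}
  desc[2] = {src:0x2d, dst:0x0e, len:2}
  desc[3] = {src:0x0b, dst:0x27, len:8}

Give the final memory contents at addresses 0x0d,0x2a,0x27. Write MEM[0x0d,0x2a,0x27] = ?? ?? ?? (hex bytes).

[0] 0x08->0x00 len=6 : a1 b8 20 5d 2d 03
[1] 0x03->0x0d len=7 : 5d 2d 03 c5 eb a1 b8
[2] 0x2d->0x0e len=2 : 73 6a
[3] 0x0b->0x27 len=8 : 5d 2d 5d 73 6a c5 eb a1
query mem[0x0d]=0x5d, mem[0x2a]=0x73, mem[0x27]=0x5d

MEM[0x0d,0x2a,0x27] = 5d 73 5d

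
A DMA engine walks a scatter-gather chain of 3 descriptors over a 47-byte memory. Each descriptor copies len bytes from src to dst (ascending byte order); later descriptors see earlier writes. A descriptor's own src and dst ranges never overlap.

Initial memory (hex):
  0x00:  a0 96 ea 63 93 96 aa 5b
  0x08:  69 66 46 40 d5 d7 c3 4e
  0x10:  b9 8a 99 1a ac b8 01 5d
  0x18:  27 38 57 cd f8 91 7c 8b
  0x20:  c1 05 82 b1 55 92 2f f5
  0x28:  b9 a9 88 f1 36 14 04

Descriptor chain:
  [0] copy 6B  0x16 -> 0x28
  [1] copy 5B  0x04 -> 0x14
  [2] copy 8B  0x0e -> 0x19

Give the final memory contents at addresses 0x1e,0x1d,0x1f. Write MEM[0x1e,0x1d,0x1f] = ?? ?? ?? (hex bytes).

MEM[0x1e,0x1d,0x1f] = 1a 99 93

D0: mem[0x28..0x2d] <- [01 5d 27 38 57 cd]
D1: mem[0x14..0x18] <- [93 96 aa 5b 69]
D2: mem[0x19..0x20] <- [c3 4e b9 8a 99 1a 93 96]
query mem[0x1e]=0x1a, mem[0x1d]=0x99, mem[0x1f]=0x93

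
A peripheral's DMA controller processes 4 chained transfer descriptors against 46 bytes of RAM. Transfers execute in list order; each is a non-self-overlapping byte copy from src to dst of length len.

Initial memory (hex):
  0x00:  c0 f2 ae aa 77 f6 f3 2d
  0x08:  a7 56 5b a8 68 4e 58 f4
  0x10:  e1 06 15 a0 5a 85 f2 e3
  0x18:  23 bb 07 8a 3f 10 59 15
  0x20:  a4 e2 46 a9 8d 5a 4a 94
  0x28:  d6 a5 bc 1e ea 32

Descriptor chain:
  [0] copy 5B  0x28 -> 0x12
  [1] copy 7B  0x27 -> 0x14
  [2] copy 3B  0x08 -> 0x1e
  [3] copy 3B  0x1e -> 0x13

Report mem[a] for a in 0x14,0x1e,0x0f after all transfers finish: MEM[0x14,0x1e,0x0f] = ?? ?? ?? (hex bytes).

D0: mem[0x12..0x16] <- [d6 a5 bc 1e ea]
D1: mem[0x14..0x1a] <- [94 d6 a5 bc 1e ea 32]
D2: mem[0x1e..0x20] <- [a7 56 5b]
D3: mem[0x13..0x15] <- [a7 56 5b]
query mem[0x14]=0x56, mem[0x1e]=0xa7, mem[0x0f]=0xf4

MEM[0x14,0x1e,0x0f] = 56 a7 f4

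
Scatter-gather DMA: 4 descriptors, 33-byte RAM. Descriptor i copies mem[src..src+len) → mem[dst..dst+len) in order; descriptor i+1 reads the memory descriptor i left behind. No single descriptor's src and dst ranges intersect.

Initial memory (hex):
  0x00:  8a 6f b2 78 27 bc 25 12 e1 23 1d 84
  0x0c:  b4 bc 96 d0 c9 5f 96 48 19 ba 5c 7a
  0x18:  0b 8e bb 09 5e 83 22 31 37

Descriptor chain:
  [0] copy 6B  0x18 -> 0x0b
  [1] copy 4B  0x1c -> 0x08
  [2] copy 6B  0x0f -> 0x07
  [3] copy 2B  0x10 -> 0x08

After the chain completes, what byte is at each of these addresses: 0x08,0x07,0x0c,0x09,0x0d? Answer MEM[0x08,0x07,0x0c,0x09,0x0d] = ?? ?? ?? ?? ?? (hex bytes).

MEM[0x08,0x07,0x0c,0x09,0x0d] = 83 5e 19 5f bb

[0] 0x18->0x0b len=6 : 0b 8e bb 09 5e 83
[1] 0x1c->0x08 len=4 : 5e 83 22 31
[2] 0x0f->0x07 len=6 : 5e 83 5f 96 48 19
[3] 0x10->0x08 len=2 : 83 5f
query mem[0x08]=0x83, mem[0x07]=0x5e, mem[0x0c]=0x19, mem[0x09]=0x5f, mem[0x0d]=0xbb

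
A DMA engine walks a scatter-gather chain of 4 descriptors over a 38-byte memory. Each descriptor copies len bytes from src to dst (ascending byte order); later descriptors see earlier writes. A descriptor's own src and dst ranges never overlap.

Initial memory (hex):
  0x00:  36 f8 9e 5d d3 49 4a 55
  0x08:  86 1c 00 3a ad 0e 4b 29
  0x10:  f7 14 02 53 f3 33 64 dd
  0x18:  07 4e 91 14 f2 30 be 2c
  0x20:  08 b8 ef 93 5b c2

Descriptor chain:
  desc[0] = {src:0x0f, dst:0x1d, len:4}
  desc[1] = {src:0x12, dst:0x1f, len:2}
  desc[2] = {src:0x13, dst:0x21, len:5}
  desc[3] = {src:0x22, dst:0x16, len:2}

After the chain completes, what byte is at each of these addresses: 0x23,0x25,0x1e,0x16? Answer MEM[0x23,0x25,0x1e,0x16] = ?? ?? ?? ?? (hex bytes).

MEM[0x23,0x25,0x1e,0x16] = 33 dd f7 f3

  after D0: wrote 4B at 0x1d = 29f71402
  after D1: wrote 2B at 0x1f = 0253
  after D2: wrote 5B at 0x21 = 53f33364dd
  after D3: wrote 2B at 0x16 = f333
query mem[0x23]=0x33, mem[0x25]=0xdd, mem[0x1e]=0xf7, mem[0x16]=0xf3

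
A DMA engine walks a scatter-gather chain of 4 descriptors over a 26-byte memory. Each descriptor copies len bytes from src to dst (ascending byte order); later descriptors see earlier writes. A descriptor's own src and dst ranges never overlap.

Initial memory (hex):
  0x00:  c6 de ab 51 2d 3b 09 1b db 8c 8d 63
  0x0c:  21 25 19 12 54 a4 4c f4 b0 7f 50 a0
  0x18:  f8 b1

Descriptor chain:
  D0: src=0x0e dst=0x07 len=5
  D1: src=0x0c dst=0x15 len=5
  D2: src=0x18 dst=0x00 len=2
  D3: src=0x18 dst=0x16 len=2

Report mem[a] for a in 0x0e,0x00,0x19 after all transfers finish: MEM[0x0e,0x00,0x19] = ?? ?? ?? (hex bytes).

MEM[0x0e,0x00,0x19] = 19 12 54

#0 dst[0x07+5] := {0x19,0x12,0x54,0xa4,0x4c}
#1 dst[0x15+5] := {0x21,0x25,0x19,0x12,0x54}
#2 dst[0x00+2] := {0x12,0x54}
#3 dst[0x16+2] := {0x12,0x54}
query mem[0x0e]=0x19, mem[0x00]=0x12, mem[0x19]=0x54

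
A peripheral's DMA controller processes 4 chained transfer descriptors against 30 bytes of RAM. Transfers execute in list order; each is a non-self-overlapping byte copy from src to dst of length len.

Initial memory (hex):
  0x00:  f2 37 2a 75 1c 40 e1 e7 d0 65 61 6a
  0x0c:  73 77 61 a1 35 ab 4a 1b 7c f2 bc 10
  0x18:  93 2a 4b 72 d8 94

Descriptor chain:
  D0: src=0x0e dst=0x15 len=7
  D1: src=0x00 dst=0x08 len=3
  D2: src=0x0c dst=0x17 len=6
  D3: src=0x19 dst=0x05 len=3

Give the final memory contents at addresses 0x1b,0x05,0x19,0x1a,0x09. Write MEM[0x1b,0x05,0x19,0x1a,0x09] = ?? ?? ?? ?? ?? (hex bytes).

MEM[0x1b,0x05,0x19,0x1a,0x09] = 35 61 61 a1 37

[0] 0x0e->0x15 len=7 : 61 a1 35 ab 4a 1b 7c
[1] 0x00->0x08 len=3 : f2 37 2a
[2] 0x0c->0x17 len=6 : 73 77 61 a1 35 ab
[3] 0x19->0x05 len=3 : 61 a1 35
query mem[0x1b]=0x35, mem[0x05]=0x61, mem[0x19]=0x61, mem[0x1a]=0xa1, mem[0x09]=0x37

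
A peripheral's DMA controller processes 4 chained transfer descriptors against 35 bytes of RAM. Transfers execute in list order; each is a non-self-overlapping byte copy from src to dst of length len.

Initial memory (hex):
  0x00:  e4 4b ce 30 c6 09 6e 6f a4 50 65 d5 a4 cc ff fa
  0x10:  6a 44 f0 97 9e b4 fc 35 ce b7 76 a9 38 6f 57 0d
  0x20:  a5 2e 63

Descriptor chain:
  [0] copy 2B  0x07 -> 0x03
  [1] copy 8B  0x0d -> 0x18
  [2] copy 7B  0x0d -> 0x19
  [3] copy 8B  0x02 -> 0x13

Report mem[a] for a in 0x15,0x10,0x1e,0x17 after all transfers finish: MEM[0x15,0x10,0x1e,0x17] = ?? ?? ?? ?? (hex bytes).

  after D0: wrote 2B at 0x03 = 6fa4
  after D1: wrote 8B at 0x18 = ccfffa6a44f0979e
  after D2: wrote 7B at 0x19 = ccfffa6a44f097
  after D3: wrote 8B at 0x13 = ce6fa4096e6fa450
query mem[0x15]=0xa4, mem[0x10]=0x6a, mem[0x1e]=0xf0, mem[0x17]=0x6e

MEM[0x15,0x10,0x1e,0x17] = a4 6a f0 6e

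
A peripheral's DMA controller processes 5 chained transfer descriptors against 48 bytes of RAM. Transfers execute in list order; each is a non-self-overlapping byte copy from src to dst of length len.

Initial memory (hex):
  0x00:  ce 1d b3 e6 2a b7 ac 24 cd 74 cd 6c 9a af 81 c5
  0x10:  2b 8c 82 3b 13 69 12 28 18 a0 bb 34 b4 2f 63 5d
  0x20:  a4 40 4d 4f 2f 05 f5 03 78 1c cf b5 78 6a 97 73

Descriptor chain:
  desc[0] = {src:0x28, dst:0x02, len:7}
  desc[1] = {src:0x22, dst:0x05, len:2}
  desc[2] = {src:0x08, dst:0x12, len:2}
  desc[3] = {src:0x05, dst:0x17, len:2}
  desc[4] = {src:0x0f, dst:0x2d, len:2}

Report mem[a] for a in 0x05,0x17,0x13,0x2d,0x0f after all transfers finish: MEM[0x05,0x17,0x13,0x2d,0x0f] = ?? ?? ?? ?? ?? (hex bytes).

MEM[0x05,0x17,0x13,0x2d,0x0f] = 4d 4d 74 c5 c5

D0: mem[0x02..0x08] <- [78 1c cf b5 78 6a 97]
D1: mem[0x05..0x06] <- [4d 4f]
D2: mem[0x12..0x13] <- [97 74]
D3: mem[0x17..0x18] <- [4d 4f]
D4: mem[0x2d..0x2e] <- [c5 2b]
query mem[0x05]=0x4d, mem[0x17]=0x4d, mem[0x13]=0x74, mem[0x2d]=0xc5, mem[0x0f]=0xc5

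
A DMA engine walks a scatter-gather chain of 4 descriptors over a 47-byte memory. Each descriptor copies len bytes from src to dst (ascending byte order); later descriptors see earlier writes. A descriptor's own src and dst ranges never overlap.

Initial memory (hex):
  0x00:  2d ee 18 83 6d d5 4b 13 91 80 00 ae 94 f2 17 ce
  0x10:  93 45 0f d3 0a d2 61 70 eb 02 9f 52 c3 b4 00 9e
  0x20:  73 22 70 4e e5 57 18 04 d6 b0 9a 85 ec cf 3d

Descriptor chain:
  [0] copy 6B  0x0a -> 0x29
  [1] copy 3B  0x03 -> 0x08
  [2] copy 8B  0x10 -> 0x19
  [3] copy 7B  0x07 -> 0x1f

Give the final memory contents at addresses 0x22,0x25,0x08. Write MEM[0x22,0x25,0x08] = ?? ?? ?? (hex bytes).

  after D0: wrote 6B at 0x29 = 00ae94f217ce
  after D1: wrote 3B at 0x08 = 836dd5
  after D2: wrote 8B at 0x19 = 93450fd30ad26170
  after D3: wrote 7B at 0x1f = 13836dd5ae94f2
query mem[0x22]=0xd5, mem[0x25]=0xf2, mem[0x08]=0x83

MEM[0x22,0x25,0x08] = d5 f2 83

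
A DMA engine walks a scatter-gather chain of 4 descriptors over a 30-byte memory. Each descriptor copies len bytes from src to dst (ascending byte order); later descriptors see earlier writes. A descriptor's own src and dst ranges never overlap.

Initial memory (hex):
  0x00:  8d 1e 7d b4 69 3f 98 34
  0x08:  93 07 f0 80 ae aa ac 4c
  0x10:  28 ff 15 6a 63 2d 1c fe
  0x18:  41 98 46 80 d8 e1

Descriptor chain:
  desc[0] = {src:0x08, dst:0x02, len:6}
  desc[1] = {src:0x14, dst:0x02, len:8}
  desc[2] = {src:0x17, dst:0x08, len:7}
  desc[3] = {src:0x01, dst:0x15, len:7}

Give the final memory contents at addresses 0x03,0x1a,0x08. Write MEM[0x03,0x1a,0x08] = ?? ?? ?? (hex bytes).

MEM[0x03,0x1a,0x08] = 2d 41 fe

#0 dst[0x02+6] := {0x93,0x07,0xf0,0x80,0xae,0xaa}
#1 dst[0x02+8] := {0x63,0x2d,0x1c,0xfe,0x41,0x98,0x46,0x80}
#2 dst[0x08+7] := {0xfe,0x41,0x98,0x46,0x80,0xd8,0xe1}
#3 dst[0x15+7] := {0x1e,0x63,0x2d,0x1c,0xfe,0x41,0x98}
query mem[0x03]=0x2d, mem[0x1a]=0x41, mem[0x08]=0xfe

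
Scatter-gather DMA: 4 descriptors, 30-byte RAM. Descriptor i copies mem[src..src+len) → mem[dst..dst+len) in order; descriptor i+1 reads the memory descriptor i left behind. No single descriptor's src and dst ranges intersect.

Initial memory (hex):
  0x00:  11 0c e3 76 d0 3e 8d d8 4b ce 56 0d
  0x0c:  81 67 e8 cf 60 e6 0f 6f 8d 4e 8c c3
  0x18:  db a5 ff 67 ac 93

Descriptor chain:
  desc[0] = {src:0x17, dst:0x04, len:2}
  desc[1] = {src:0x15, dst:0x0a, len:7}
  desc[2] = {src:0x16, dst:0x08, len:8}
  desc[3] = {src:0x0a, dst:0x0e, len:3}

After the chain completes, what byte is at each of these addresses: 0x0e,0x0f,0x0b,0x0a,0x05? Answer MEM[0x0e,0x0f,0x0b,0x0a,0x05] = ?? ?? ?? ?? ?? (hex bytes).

[0] 0x17->0x04 len=2 : c3 db
[1] 0x15->0x0a len=7 : 4e 8c c3 db a5 ff 67
[2] 0x16->0x08 len=8 : 8c c3 db a5 ff 67 ac 93
[3] 0x0a->0x0e len=3 : db a5 ff
query mem[0x0e]=0xdb, mem[0x0f]=0xa5, mem[0x0b]=0xa5, mem[0x0a]=0xdb, mem[0x05]=0xdb

MEM[0x0e,0x0f,0x0b,0x0a,0x05] = db a5 a5 db db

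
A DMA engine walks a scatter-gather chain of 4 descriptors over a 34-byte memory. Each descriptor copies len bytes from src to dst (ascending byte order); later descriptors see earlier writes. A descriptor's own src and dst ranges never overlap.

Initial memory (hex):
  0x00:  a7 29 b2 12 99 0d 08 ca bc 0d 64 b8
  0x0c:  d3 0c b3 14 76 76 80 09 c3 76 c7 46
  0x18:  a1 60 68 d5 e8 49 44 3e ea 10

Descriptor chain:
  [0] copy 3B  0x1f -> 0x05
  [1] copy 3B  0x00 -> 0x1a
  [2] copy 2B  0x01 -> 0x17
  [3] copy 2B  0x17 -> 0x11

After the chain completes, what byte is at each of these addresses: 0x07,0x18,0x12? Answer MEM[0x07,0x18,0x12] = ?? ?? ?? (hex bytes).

#0 dst[0x05+3] := {0x3e,0xea,0x10}
#1 dst[0x1a+3] := {0xa7,0x29,0xb2}
#2 dst[0x17+2] := {0x29,0xb2}
#3 dst[0x11+2] := {0x29,0xb2}
query mem[0x07]=0x10, mem[0x18]=0xb2, mem[0x12]=0xb2

MEM[0x07,0x18,0x12] = 10 b2 b2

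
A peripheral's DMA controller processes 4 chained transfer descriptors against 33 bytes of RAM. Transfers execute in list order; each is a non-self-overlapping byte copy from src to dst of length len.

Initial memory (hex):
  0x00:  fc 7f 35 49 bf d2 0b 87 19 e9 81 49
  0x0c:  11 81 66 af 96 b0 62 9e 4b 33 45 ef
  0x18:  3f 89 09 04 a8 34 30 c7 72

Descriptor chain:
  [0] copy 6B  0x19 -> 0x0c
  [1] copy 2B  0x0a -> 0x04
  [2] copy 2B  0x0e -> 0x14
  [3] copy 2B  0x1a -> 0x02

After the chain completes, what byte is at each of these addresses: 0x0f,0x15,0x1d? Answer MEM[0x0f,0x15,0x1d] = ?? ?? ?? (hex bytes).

  after D0: wrote 6B at 0x0c = 890904a83430
  after D1: wrote 2B at 0x04 = 8149
  after D2: wrote 2B at 0x14 = 04a8
  after D3: wrote 2B at 0x02 = 0904
query mem[0x0f]=0xa8, mem[0x15]=0xa8, mem[0x1d]=0x34

MEM[0x0f,0x15,0x1d] = a8 a8 34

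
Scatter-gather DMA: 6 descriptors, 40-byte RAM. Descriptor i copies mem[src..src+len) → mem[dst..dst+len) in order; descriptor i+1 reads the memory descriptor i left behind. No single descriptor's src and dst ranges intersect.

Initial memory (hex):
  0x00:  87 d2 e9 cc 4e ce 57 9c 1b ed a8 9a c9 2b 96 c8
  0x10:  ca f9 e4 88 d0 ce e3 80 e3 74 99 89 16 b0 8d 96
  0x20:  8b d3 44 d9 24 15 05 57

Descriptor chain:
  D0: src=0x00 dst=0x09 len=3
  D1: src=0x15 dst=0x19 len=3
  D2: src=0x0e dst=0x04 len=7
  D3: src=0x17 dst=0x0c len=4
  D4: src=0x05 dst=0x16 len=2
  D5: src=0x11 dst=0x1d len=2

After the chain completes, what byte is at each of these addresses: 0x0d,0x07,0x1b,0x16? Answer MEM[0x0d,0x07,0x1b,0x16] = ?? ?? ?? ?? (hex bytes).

D0: mem[0x09..0x0b] <- [87 d2 e9]
D1: mem[0x19..0x1b] <- [ce e3 80]
D2: mem[0x04..0x0a] <- [96 c8 ca f9 e4 88 d0]
D3: mem[0x0c..0x0f] <- [80 e3 ce e3]
D4: mem[0x16..0x17] <- [c8 ca]
D5: mem[0x1d..0x1e] <- [f9 e4]
query mem[0x0d]=0xe3, mem[0x07]=0xf9, mem[0x1b]=0x80, mem[0x16]=0xc8

MEM[0x0d,0x07,0x1b,0x16] = e3 f9 80 c8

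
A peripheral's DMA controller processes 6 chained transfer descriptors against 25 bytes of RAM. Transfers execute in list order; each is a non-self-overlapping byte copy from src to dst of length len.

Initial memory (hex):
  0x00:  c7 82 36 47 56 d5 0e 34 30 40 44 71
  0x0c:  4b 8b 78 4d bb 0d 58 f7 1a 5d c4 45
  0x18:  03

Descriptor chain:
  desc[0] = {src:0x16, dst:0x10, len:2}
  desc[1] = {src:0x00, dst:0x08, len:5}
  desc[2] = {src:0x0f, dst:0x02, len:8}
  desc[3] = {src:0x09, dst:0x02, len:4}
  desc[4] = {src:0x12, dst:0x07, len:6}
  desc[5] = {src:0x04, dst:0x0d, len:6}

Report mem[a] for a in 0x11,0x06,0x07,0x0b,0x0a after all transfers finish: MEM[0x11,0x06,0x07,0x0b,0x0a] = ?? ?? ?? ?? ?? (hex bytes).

[0] 0x16->0x10 len=2 : c4 45
[1] 0x00->0x08 len=5 : c7 82 36 47 56
[2] 0x0f->0x02 len=8 : 4d c4 45 58 f7 1a 5d c4
[3] 0x09->0x02 len=4 : c4 36 47 56
[4] 0x12->0x07 len=6 : 58 f7 1a 5d c4 45
[5] 0x04->0x0d len=6 : 47 56 f7 58 f7 1a
query mem[0x11]=0xf7, mem[0x06]=0xf7, mem[0x07]=0x58, mem[0x0b]=0xc4, mem[0x0a]=0x5d

MEM[0x11,0x06,0x07,0x0b,0x0a] = f7 f7 58 c4 5d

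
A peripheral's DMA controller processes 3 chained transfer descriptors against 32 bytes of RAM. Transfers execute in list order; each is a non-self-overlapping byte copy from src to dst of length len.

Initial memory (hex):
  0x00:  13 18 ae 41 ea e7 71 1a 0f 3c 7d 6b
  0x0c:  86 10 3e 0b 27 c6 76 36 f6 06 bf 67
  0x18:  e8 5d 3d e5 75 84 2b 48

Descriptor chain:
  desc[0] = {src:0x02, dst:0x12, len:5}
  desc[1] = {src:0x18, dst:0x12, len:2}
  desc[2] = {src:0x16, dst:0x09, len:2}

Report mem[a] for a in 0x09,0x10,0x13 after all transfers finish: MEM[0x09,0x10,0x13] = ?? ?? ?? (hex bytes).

[0] 0x02->0x12 len=5 : ae 41 ea e7 71
[1] 0x18->0x12 len=2 : e8 5d
[2] 0x16->0x09 len=2 : 71 67
query mem[0x09]=0x71, mem[0x10]=0x27, mem[0x13]=0x5d

MEM[0x09,0x10,0x13] = 71 27 5d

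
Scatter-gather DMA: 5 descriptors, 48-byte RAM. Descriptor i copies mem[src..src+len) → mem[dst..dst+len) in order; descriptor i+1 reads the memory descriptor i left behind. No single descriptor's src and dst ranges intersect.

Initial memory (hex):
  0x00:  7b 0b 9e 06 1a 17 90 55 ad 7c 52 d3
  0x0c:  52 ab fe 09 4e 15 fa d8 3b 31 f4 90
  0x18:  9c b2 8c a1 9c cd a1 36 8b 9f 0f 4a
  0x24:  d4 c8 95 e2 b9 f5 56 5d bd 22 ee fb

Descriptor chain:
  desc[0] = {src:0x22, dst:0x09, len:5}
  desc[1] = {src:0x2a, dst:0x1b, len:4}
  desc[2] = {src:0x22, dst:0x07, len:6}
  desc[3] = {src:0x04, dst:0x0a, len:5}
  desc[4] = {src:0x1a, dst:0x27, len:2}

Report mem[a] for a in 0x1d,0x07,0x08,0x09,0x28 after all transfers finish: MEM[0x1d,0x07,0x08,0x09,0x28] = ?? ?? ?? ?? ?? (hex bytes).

D0: mem[0x09..0x0d] <- [0f 4a d4 c8 95]
D1: mem[0x1b..0x1e] <- [56 5d bd 22]
D2: mem[0x07..0x0c] <- [0f 4a d4 c8 95 e2]
D3: mem[0x0a..0x0e] <- [1a 17 90 0f 4a]
D4: mem[0x27..0x28] <- [8c 56]
query mem[0x1d]=0xbd, mem[0x07]=0x0f, mem[0x08]=0x4a, mem[0x09]=0xd4, mem[0x28]=0x56

MEM[0x1d,0x07,0x08,0x09,0x28] = bd 0f 4a d4 56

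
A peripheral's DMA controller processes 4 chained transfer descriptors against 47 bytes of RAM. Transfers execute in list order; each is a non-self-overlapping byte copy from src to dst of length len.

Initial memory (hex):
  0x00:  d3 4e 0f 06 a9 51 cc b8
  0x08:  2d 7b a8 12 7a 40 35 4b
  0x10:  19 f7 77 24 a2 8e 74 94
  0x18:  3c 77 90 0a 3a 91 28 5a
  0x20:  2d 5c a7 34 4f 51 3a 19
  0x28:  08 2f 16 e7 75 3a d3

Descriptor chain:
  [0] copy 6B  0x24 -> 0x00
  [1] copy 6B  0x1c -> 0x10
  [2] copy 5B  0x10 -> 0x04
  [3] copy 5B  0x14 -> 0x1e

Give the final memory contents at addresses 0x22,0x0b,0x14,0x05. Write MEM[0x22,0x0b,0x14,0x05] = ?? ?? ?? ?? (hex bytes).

MEM[0x22,0x0b,0x14,0x05] = 3c 12 2d 91

D0: mem[0x00..0x05] <- [4f 51 3a 19 08 2f]
D1: mem[0x10..0x15] <- [3a 91 28 5a 2d 5c]
D2: mem[0x04..0x08] <- [3a 91 28 5a 2d]
D3: mem[0x1e..0x22] <- [2d 5c 74 94 3c]
query mem[0x22]=0x3c, mem[0x0b]=0x12, mem[0x14]=0x2d, mem[0x05]=0x91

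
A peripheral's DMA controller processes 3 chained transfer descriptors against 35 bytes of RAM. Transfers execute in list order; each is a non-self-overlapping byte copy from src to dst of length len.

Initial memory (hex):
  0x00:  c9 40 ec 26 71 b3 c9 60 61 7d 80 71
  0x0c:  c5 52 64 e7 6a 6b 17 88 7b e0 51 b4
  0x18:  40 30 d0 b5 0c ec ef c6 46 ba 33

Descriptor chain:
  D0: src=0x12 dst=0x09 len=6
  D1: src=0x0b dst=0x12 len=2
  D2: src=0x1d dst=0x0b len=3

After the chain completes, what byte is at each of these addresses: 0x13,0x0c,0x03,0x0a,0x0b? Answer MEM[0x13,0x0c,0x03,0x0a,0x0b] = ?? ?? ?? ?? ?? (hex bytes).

MEM[0x13,0x0c,0x03,0x0a,0x0b] = e0 ef 26 88 ec

[0] 0x12->0x09 len=6 : 17 88 7b e0 51 b4
[1] 0x0b->0x12 len=2 : 7b e0
[2] 0x1d->0x0b len=3 : ec ef c6
query mem[0x13]=0xe0, mem[0x0c]=0xef, mem[0x03]=0x26, mem[0x0a]=0x88, mem[0x0b]=0xec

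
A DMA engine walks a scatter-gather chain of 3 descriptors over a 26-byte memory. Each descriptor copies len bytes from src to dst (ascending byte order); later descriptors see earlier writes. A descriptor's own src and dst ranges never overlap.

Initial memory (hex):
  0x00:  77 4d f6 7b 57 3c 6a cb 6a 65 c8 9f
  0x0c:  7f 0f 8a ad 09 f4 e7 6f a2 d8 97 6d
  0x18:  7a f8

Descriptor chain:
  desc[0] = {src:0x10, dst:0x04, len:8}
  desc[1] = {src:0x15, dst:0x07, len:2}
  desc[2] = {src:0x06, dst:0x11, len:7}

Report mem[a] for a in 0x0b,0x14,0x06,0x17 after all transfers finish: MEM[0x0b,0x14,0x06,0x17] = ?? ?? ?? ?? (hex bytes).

MEM[0x0b,0x14,0x06,0x17] = 6d d8 e7 7f

  after D0: wrote 8B at 0x04 = 09f4e76fa2d8976d
  after D1: wrote 2B at 0x07 = d897
  after D2: wrote 7B at 0x11 = e7d897d8976d7f
query mem[0x0b]=0x6d, mem[0x14]=0xd8, mem[0x06]=0xe7, mem[0x17]=0x7f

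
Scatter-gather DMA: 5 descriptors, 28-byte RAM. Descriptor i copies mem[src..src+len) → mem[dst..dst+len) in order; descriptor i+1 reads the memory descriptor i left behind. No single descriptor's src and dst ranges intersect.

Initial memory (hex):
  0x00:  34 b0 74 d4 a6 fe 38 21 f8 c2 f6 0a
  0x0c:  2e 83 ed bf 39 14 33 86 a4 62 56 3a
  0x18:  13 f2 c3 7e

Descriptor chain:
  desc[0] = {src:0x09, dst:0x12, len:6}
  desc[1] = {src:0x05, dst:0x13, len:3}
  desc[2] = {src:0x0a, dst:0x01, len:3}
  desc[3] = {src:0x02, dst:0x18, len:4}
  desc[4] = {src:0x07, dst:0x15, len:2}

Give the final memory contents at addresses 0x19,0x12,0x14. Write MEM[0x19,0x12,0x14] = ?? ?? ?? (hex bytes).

MEM[0x19,0x12,0x14] = 2e c2 38

[0] 0x09->0x12 len=6 : c2 f6 0a 2e 83 ed
[1] 0x05->0x13 len=3 : fe 38 21
[2] 0x0a->0x01 len=3 : f6 0a 2e
[3] 0x02->0x18 len=4 : 0a 2e a6 fe
[4] 0x07->0x15 len=2 : 21 f8
query mem[0x19]=0x2e, mem[0x12]=0xc2, mem[0x14]=0x38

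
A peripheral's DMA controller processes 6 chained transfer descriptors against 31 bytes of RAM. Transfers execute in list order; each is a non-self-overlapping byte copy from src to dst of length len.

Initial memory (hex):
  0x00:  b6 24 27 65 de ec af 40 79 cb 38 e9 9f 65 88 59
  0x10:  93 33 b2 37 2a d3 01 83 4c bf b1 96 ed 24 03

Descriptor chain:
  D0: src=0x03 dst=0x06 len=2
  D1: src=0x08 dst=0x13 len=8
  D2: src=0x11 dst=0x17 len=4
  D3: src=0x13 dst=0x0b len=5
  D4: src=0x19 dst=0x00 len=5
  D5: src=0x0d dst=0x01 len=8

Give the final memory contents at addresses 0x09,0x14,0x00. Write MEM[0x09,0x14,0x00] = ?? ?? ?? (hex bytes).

#0 dst[0x06+2] := {0x65,0xde}
#1 dst[0x13+8] := {0x79,0xcb,0x38,0xe9,0x9f,0x65,0x88,0x59}
#2 dst[0x17+4] := {0x33,0xb2,0x79,0xcb}
#3 dst[0x0b+5] := {0x79,0xcb,0x38,0xe9,0x33}
#4 dst[0x00+5] := {0x79,0xcb,0x96,0xed,0x24}
#5 dst[0x01+8] := {0x38,0xe9,0x33,0x93,0x33,0xb2,0x79,0xcb}
query mem[0x09]=0xcb, mem[0x14]=0xcb, mem[0x00]=0x79

MEM[0x09,0x14,0x00] = cb cb 79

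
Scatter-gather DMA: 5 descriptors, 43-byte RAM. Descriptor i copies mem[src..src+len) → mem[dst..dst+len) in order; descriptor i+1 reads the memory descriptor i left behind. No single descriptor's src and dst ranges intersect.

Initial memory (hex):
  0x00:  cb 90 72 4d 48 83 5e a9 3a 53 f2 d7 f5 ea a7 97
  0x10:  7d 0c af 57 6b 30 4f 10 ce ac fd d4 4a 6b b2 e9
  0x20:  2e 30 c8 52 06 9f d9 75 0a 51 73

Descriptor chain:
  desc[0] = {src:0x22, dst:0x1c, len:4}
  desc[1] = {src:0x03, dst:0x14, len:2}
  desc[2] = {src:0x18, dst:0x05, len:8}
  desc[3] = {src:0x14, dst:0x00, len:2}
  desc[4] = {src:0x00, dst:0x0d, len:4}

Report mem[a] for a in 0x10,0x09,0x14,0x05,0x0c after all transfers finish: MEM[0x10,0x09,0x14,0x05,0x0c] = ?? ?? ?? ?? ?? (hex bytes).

MEM[0x10,0x09,0x14,0x05,0x0c] = 4d c8 4d ce 9f

D0: mem[0x1c..0x1f] <- [c8 52 06 9f]
D1: mem[0x14..0x15] <- [4d 48]
D2: mem[0x05..0x0c] <- [ce ac fd d4 c8 52 06 9f]
D3: mem[0x00..0x01] <- [4d 48]
D4: mem[0x0d..0x10] <- [4d 48 72 4d]
query mem[0x10]=0x4d, mem[0x09]=0xc8, mem[0x14]=0x4d, mem[0x05]=0xce, mem[0x0c]=0x9f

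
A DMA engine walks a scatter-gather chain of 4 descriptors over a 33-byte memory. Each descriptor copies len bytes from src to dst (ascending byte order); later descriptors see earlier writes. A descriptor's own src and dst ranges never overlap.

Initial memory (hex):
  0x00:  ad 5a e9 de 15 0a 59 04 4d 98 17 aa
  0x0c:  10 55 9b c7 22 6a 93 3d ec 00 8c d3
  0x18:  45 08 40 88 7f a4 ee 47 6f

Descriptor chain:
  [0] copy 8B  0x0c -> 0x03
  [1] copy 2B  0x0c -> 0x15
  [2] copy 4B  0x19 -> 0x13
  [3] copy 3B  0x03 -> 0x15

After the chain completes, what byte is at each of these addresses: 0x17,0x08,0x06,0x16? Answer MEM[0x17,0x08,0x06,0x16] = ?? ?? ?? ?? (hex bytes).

MEM[0x17,0x08,0x06,0x16] = 9b 6a c7 55

#0 dst[0x03+8] := {0x10,0x55,0x9b,0xc7,0x22,0x6a,0x93,0x3d}
#1 dst[0x15+2] := {0x10,0x55}
#2 dst[0x13+4] := {0x08,0x40,0x88,0x7f}
#3 dst[0x15+3] := {0x10,0x55,0x9b}
query mem[0x17]=0x9b, mem[0x08]=0x6a, mem[0x06]=0xc7, mem[0x16]=0x55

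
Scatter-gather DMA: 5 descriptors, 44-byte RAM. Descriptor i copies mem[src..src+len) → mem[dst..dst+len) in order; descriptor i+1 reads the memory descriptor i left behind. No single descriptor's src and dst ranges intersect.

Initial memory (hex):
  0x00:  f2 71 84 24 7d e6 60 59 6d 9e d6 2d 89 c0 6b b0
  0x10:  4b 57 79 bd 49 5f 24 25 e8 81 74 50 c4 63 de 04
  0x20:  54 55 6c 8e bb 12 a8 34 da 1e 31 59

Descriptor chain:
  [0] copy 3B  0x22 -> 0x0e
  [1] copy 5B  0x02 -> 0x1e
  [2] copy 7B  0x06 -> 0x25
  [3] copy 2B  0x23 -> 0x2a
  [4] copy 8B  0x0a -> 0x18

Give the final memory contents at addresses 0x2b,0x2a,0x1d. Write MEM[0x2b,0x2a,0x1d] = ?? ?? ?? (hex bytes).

MEM[0x2b,0x2a,0x1d] = bb 8e 8e

D0: mem[0x0e..0x10] <- [6c 8e bb]
D1: mem[0x1e..0x22] <- [84 24 7d e6 60]
D2: mem[0x25..0x2b] <- [60 59 6d 9e d6 2d 89]
D3: mem[0x2a..0x2b] <- [8e bb]
D4: mem[0x18..0x1f] <- [d6 2d 89 c0 6c 8e bb 57]
query mem[0x2b]=0xbb, mem[0x2a]=0x8e, mem[0x1d]=0x8e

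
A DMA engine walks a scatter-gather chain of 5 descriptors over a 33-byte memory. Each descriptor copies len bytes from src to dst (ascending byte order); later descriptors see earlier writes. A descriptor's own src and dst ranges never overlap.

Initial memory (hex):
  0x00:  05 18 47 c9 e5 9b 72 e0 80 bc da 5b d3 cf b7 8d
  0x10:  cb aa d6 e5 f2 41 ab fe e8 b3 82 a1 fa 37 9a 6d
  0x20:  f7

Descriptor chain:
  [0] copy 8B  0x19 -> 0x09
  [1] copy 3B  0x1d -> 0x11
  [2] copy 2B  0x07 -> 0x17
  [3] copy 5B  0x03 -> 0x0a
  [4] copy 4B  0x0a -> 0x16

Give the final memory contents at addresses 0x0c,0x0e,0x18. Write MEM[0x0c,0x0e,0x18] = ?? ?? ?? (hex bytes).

[0] 0x19->0x09 len=8 : b3 82 a1 fa 37 9a 6d f7
[1] 0x1d->0x11 len=3 : 37 9a 6d
[2] 0x07->0x17 len=2 : e0 80
[3] 0x03->0x0a len=5 : c9 e5 9b 72 e0
[4] 0x0a->0x16 len=4 : c9 e5 9b 72
query mem[0x0c]=0x9b, mem[0x0e]=0xe0, mem[0x18]=0x9b

MEM[0x0c,0x0e,0x18] = 9b e0 9b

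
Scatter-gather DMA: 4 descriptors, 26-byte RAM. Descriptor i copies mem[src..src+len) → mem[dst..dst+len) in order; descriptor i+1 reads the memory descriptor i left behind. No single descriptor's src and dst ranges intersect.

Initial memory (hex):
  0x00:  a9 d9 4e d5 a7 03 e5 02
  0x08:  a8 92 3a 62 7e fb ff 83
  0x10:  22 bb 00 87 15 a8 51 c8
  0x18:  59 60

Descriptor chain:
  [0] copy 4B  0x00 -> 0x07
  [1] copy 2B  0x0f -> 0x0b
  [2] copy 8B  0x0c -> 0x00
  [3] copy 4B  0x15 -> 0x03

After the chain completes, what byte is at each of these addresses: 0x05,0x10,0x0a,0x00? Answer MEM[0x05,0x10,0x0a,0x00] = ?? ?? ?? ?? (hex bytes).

[0] 0x00->0x07 len=4 : a9 d9 4e d5
[1] 0x0f->0x0b len=2 : 83 22
[2] 0x0c->0x00 len=8 : 22 fb ff 83 22 bb 00 87
[3] 0x15->0x03 len=4 : a8 51 c8 59
query mem[0x05]=0xc8, mem[0x10]=0x22, mem[0x0a]=0xd5, mem[0x00]=0x22

MEM[0x05,0x10,0x0a,0x00] = c8 22 d5 22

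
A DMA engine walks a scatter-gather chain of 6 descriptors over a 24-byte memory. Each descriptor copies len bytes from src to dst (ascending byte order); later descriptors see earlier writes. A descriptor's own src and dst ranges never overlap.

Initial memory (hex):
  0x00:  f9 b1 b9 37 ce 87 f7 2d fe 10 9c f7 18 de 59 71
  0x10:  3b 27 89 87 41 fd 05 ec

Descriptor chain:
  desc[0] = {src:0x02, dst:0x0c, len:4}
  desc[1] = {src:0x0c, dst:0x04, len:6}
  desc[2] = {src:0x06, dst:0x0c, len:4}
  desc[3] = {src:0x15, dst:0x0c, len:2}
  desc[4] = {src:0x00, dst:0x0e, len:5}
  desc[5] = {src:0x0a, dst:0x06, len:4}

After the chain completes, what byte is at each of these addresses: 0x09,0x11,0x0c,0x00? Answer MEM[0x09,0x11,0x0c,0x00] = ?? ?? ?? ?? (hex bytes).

MEM[0x09,0x11,0x0c,0x00] = 05 37 fd f9

D0: mem[0x0c..0x0f] <- [b9 37 ce 87]
D1: mem[0x04..0x09] <- [b9 37 ce 87 3b 27]
D2: mem[0x0c..0x0f] <- [ce 87 3b 27]
D3: mem[0x0c..0x0d] <- [fd 05]
D4: mem[0x0e..0x12] <- [f9 b1 b9 37 b9]
D5: mem[0x06..0x09] <- [9c f7 fd 05]
query mem[0x09]=0x05, mem[0x11]=0x37, mem[0x0c]=0xfd, mem[0x00]=0xf9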